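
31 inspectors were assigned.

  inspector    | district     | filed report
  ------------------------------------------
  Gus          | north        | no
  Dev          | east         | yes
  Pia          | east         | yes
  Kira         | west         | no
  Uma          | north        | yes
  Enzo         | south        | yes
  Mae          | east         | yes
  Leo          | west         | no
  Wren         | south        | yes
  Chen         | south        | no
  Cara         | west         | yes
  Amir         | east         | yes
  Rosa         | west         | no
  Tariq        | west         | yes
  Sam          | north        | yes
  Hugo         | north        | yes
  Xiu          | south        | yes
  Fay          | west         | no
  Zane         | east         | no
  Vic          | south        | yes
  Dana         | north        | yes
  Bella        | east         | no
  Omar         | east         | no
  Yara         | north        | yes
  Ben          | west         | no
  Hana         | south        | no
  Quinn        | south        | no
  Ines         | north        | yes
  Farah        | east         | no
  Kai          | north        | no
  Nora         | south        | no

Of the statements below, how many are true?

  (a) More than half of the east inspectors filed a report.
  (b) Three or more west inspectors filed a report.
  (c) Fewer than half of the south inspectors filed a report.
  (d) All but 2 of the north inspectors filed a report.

(a) east: |A| = 8, |A ∩ B| = 4; needs |A ∩ B| > |A ∖ B| — false.
(b) west: |A| = 7, |A ∩ B| = 2; needs |A ∩ B| ≥ 3 — false.
(c) south: |A| = 8, |A ∩ B| = 4; needs |A ∩ B| < |A ∖ B| — false.
(d) north: |A| = 8, |A ∩ B| = 6; needs |A ∖ B| = 2 — true.

1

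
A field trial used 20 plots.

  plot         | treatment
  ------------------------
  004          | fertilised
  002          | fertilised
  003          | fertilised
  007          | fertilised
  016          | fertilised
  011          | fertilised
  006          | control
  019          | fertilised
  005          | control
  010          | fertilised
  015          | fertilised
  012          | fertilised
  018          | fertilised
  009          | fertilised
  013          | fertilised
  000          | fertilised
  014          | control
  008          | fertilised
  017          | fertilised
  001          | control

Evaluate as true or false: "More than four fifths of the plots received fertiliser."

False

'More than four fifths of the plots received fertiliser' holds iff |A ∩ B| / |A| > 4/5.
|A| = 20, |A ∩ B| = 16, |A ∖ B| = 4.
|A ∩ B|/|A| = 16/20, so the statement is false.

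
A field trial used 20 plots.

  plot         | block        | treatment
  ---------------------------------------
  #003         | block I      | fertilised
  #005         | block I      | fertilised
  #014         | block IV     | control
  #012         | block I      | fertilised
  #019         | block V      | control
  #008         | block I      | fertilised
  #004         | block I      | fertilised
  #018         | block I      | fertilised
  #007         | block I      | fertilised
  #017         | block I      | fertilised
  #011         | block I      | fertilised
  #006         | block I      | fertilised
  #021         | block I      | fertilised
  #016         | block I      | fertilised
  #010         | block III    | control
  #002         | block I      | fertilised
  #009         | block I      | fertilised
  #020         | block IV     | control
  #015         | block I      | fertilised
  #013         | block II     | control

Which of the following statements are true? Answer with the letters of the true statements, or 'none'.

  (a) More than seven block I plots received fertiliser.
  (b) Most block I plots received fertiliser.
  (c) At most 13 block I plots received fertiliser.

|A| = 15, |A ∩ B| = 15, |A ∖ B| = 0.
(a) |A ∩ B| > 7: holds.
(b) |A ∩ B| > |A ∖ B|: holds.
(c) |A ∩ B| ≤ 13: fails.

(a), (b)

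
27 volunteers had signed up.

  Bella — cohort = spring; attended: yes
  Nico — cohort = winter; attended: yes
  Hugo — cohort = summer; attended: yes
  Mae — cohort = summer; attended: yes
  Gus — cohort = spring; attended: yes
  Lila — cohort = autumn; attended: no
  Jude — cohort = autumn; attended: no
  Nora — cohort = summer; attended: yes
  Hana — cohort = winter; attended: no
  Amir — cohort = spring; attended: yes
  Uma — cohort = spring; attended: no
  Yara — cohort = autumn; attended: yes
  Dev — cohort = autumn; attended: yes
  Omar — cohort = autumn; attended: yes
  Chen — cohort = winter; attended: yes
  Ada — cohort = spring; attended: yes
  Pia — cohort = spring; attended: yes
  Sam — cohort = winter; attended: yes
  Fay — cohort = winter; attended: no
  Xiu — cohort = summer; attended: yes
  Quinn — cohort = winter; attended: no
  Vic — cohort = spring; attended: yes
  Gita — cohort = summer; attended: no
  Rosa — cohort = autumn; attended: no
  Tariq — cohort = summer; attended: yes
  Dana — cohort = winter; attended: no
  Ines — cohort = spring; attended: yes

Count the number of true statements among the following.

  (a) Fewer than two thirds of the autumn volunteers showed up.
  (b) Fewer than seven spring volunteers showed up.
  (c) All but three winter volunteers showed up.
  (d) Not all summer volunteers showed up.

(a) autumn: |A| = 6, |A ∩ B| = 3; needs |A ∩ B| / |A| < 2/3 — true.
(b) spring: |A| = 8, |A ∩ B| = 7; needs |A ∩ B| < 7 — false.
(c) winter: |A| = 7, |A ∩ B| = 3; needs |A ∖ B| = 3 — false.
(d) summer: |A| = 6, |A ∩ B| = 5; needs A ⊄ B (|A ∖ B| ≥ 1) — true.

2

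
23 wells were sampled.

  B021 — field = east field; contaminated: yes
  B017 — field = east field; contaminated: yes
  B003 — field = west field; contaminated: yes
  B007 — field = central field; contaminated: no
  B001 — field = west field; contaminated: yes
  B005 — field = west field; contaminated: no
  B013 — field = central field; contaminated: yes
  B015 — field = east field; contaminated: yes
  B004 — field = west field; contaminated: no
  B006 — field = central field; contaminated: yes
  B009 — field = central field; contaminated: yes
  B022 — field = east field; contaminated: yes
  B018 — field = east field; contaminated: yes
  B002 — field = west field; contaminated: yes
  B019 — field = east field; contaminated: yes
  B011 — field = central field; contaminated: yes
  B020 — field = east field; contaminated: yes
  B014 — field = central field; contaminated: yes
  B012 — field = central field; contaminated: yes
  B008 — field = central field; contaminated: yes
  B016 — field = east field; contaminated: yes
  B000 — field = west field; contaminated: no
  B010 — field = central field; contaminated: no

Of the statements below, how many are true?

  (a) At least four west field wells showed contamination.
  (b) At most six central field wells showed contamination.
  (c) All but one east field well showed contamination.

0

(a) west field: |A| = 6, |A ∩ B| = 3; needs |A ∩ B| ≥ 4 — false.
(b) central field: |A| = 9, |A ∩ B| = 7; needs |A ∩ B| ≤ 6 — false.
(c) east field: |A| = 8, |A ∩ B| = 8; needs |A ∖ B| = 1 — false.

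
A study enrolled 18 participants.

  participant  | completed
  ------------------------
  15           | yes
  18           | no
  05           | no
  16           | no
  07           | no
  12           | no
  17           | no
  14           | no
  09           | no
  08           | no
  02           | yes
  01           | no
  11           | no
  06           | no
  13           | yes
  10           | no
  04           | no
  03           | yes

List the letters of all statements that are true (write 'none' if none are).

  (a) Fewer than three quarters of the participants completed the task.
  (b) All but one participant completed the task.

(a)

|A| = 18, |A ∩ B| = 4, |A ∖ B| = 14.
(a) |A ∩ B| / |A| < 3/4: holds.
(b) |A ∖ B| = 1: fails.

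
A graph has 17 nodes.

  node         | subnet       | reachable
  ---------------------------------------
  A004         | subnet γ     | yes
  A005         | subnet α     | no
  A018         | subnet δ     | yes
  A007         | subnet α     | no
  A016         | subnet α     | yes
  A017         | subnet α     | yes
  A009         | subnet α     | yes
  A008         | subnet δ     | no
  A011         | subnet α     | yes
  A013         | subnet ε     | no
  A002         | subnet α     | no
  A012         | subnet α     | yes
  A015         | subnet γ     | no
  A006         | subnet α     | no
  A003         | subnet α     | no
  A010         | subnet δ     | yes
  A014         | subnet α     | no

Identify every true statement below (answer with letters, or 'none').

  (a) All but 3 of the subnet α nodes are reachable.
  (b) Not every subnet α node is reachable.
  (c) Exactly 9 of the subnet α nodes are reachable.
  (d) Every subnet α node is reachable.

|A| = 11, |A ∩ B| = 5, |A ∖ B| = 6.
(a) |A ∖ B| = 3: fails.
(b) A ⊄ B (|A ∖ B| ≥ 1): holds.
(c) |A ∩ B| = 9: fails.
(d) A ⊆ B, i.e. every element of A is in B (|A ∖ B| = 0): fails.

(b)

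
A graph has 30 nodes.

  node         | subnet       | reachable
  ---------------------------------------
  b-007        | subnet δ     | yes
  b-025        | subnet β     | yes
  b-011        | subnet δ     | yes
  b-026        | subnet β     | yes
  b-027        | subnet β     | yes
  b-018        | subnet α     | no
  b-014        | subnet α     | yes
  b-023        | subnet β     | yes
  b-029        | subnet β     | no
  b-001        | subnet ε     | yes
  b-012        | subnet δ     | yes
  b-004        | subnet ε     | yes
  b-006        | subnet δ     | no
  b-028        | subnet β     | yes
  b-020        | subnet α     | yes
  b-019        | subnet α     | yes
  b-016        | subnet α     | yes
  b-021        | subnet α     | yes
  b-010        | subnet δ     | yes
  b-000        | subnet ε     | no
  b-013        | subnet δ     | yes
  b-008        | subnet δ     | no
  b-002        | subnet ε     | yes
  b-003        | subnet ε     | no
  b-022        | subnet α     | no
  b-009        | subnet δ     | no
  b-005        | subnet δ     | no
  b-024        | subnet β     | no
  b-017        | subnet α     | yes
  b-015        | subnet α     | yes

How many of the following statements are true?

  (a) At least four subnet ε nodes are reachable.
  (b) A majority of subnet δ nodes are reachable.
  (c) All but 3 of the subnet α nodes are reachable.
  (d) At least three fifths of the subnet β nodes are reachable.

2

(a) subnet ε: |A| = 5, |A ∩ B| = 3; needs |A ∩ B| ≥ 4 — false.
(b) subnet δ: |A| = 9, |A ∩ B| = 5; needs |A ∩ B| > |A ∖ B| — true.
(c) subnet α: |A| = 9, |A ∩ B| = 7; needs |A ∖ B| = 3 — false.
(d) subnet β: |A| = 7, |A ∩ B| = 5; needs |A ∩ B| / |A| ≥ 3/5 — true.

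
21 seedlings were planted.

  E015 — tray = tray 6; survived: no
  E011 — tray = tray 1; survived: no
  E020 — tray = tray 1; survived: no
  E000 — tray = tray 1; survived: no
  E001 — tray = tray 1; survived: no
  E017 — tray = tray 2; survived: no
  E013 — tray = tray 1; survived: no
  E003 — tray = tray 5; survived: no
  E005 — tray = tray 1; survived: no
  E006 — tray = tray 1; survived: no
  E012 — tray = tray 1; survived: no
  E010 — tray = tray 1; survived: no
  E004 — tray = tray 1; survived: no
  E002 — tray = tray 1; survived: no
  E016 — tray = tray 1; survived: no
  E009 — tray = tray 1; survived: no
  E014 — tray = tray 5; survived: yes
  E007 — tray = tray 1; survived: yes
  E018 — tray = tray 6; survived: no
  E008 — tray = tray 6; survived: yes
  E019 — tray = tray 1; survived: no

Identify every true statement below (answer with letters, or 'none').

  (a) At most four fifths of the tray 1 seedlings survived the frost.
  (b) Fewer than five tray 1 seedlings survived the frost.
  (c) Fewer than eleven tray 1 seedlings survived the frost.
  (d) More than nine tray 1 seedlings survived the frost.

|A| = 15, |A ∩ B| = 1, |A ∖ B| = 14.
(a) |A ∩ B| / |A| ≤ 4/5: holds.
(b) |A ∩ B| < 5: holds.
(c) |A ∩ B| < 11: holds.
(d) |A ∩ B| > 9: fails.

(a), (b), (c)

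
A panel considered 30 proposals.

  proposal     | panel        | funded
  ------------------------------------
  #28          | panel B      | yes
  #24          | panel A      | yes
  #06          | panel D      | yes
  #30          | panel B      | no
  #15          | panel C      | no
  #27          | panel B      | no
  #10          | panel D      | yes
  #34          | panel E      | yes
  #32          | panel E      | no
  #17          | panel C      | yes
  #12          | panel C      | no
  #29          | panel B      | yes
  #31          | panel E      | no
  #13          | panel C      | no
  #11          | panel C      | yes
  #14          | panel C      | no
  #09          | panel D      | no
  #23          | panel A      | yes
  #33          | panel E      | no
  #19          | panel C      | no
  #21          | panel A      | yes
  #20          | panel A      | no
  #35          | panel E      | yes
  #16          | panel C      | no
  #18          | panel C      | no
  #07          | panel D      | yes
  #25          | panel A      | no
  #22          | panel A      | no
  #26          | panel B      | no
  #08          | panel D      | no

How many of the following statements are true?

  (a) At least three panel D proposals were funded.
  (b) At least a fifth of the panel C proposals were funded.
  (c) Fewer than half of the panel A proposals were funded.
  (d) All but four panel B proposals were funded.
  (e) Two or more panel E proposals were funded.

(a) panel D: |A| = 5, |A ∩ B| = 3; needs |A ∩ B| ≥ 3 — true.
(b) panel C: |A| = 9, |A ∩ B| = 2; needs |A ∩ B| / |A| ≥ 1/5 — true.
(c) panel A: |A| = 6, |A ∩ B| = 3; needs |A ∩ B| < |A ∖ B| — false.
(d) panel B: |A| = 5, |A ∩ B| = 2; needs |A ∖ B| = 4 — false.
(e) panel E: |A| = 5, |A ∩ B| = 2; needs |A ∩ B| ≥ 2 — true.

3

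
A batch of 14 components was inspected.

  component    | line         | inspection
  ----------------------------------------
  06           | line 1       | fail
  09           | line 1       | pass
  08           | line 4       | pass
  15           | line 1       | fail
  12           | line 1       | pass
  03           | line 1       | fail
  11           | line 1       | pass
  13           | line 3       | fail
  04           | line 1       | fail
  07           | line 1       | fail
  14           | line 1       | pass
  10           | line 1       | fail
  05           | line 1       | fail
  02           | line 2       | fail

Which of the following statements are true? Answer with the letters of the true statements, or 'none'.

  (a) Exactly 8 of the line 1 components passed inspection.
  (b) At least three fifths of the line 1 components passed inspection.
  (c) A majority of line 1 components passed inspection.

|A| = 11, |A ∩ B| = 4, |A ∖ B| = 7.
(a) |A ∩ B| = 8: fails.
(b) |A ∩ B| / |A| ≥ 3/5: fails.
(c) |A ∩ B| > |A ∖ B|: fails.

none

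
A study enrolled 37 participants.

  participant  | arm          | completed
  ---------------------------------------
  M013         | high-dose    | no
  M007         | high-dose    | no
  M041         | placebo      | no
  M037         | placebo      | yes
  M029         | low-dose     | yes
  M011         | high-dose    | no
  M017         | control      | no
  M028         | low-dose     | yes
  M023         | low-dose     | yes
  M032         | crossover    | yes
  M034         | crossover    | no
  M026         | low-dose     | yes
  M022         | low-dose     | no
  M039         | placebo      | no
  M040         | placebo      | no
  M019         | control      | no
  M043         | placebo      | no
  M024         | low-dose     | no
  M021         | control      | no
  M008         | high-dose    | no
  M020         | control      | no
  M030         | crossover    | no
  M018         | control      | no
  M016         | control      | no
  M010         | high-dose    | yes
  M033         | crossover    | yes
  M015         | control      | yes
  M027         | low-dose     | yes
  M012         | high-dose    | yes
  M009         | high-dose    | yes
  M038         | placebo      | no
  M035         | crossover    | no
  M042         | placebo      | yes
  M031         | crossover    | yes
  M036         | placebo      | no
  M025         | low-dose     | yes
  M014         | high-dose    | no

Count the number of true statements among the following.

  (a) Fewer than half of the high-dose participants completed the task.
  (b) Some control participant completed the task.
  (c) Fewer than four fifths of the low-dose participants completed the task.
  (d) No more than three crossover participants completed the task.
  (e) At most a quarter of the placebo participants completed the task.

(a) high-dose: |A| = 8, |A ∩ B| = 3; needs |A ∩ B| < |A ∖ B| — true.
(b) control: |A| = 7, |A ∩ B| = 1; needs A ∩ B ≠ ∅ (|A ∩ B| ≥ 1) — true.
(c) low-dose: |A| = 8, |A ∩ B| = 6; needs |A ∩ B| / |A| < 4/5 — true.
(d) crossover: |A| = 6, |A ∩ B| = 3; needs |A ∩ B| ≤ 3 — true.
(e) placebo: |A| = 8, |A ∩ B| = 2; needs |A ∩ B| / |A| ≤ 1/4 — true.

5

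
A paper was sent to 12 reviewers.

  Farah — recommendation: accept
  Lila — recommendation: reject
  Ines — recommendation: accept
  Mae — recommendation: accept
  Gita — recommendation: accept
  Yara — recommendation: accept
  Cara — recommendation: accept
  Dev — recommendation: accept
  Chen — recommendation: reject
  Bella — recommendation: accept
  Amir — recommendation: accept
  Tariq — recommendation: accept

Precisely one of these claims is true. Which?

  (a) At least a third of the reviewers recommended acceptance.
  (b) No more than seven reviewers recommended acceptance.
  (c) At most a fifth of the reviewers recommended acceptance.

(a)

|A| = 12, |A ∩ B| = 10, |A ∖ B| = 2.
(a) requires |A ∩ B| / |A| ≥ 1/3: true.
(b) requires |A ∩ B| ≤ 7: false.
(c) requires |A ∩ B| / |A| ≤ 1/5: false.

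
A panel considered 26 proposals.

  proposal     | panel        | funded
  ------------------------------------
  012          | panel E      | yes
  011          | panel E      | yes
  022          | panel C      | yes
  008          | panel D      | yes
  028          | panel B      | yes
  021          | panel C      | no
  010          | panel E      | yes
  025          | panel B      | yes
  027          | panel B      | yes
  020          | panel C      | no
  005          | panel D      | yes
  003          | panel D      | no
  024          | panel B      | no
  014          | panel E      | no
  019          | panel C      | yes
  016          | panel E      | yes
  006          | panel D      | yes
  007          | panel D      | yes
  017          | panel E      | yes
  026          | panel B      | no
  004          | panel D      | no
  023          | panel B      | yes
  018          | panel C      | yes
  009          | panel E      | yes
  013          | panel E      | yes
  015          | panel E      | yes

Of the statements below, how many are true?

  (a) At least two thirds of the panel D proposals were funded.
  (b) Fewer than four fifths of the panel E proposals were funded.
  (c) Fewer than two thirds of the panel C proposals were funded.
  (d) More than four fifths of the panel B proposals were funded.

(a) panel D: |A| = 6, |A ∩ B| = 4; needs |A ∩ B| / |A| ≥ 2/3 — true.
(b) panel E: |A| = 9, |A ∩ B| = 8; needs |A ∩ B| / |A| < 4/5 — false.
(c) panel C: |A| = 5, |A ∩ B| = 3; needs |A ∩ B| / |A| < 2/3 — true.
(d) panel B: |A| = 6, |A ∩ B| = 4; needs |A ∩ B| / |A| > 4/5 — false.

2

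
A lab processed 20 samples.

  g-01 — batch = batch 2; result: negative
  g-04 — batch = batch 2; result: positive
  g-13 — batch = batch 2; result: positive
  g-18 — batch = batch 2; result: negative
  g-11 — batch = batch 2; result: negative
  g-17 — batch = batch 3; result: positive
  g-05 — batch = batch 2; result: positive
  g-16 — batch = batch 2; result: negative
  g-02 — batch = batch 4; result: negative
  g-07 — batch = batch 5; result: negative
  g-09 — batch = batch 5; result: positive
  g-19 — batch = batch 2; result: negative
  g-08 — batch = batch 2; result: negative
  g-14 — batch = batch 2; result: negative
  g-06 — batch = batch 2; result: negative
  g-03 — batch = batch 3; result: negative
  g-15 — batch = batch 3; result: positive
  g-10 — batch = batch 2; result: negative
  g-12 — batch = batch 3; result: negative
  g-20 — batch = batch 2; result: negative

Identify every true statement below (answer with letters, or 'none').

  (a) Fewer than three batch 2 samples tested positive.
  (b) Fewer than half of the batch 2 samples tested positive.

|A| = 13, |A ∩ B| = 3, |A ∖ B| = 10.
(a) |A ∩ B| < 3: fails.
(b) |A ∩ B| < |A ∖ B|: holds.

(b)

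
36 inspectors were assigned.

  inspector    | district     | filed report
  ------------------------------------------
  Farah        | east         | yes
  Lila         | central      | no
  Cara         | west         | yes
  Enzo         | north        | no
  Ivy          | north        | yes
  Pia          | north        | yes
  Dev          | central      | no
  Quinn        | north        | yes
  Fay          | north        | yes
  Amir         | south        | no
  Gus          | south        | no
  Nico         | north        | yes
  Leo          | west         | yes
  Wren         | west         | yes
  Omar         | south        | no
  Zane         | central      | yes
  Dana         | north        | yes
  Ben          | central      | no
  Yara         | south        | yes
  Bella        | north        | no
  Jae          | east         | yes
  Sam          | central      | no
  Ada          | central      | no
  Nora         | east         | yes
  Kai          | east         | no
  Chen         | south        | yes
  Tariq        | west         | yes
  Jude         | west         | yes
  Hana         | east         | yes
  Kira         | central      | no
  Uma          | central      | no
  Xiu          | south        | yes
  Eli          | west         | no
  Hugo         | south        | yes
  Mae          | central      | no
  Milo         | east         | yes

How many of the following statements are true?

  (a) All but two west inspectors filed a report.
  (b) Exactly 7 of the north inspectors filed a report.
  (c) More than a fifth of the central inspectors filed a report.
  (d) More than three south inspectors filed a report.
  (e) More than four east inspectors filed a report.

(a) west: |A| = 6, |A ∩ B| = 5; needs |A ∖ B| = 2 — false.
(b) north: |A| = 8, |A ∩ B| = 6; needs |A ∩ B| = 7 — false.
(c) central: |A| = 9, |A ∩ B| = 1; needs |A ∩ B| / |A| > 1/5 — false.
(d) south: |A| = 7, |A ∩ B| = 4; needs |A ∩ B| > 3 — true.
(e) east: |A| = 6, |A ∩ B| = 5; needs |A ∩ B| > 4 — true.

2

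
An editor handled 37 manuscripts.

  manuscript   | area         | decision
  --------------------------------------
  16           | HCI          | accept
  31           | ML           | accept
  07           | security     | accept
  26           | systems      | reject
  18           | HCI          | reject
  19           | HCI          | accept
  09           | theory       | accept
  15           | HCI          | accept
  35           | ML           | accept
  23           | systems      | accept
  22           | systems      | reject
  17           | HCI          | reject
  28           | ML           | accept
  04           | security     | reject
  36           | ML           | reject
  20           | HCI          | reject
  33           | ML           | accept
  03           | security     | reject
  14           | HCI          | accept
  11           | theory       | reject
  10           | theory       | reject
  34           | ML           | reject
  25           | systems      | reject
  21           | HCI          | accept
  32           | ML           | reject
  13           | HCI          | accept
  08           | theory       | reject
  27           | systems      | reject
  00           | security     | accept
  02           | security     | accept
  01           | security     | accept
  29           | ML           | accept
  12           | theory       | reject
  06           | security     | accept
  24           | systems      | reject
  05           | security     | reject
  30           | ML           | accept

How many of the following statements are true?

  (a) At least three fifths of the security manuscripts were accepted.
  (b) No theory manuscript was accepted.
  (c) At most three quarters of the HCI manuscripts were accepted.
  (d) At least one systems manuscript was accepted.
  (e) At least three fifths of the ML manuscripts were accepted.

4

(a) security: |A| = 8, |A ∩ B| = 5; needs |A ∩ B| / |A| ≥ 3/5 — true.
(b) theory: |A| = 5, |A ∩ B| = 1; needs A ∩ B = ∅ (|A ∩ B| = 0) — false.
(c) HCI: |A| = 9, |A ∩ B| = 6; needs |A ∩ B| / |A| ≤ 3/4 — true.
(d) systems: |A| = 6, |A ∩ B| = 1; needs A ∩ B ≠ ∅ (|A ∩ B| ≥ 1) — true.
(e) ML: |A| = 9, |A ∩ B| = 6; needs |A ∩ B| / |A| ≥ 3/5 — true.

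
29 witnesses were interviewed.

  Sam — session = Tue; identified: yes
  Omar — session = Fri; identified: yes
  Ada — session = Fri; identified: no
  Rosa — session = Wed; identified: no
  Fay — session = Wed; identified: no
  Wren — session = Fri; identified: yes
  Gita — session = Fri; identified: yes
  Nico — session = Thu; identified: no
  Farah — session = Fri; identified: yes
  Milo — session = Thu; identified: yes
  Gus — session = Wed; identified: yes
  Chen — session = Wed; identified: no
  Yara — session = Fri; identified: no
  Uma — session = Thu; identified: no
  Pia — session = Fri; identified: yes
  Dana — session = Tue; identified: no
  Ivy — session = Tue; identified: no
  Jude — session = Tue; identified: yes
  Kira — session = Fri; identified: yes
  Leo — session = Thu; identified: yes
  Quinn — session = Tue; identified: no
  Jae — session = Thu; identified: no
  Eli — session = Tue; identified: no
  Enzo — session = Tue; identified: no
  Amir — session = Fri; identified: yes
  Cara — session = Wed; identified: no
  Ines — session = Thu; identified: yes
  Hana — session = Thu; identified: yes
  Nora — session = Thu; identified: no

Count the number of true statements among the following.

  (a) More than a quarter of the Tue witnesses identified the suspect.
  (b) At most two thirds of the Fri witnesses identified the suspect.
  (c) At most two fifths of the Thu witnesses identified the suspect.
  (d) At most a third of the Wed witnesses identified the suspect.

(a) Tue: |A| = 7, |A ∩ B| = 2; needs |A ∩ B| / |A| > 1/4 — true.
(b) Fri: |A| = 9, |A ∩ B| = 7; needs |A ∩ B| / |A| ≤ 2/3 — false.
(c) Thu: |A| = 8, |A ∩ B| = 4; needs |A ∩ B| / |A| ≤ 2/5 — false.
(d) Wed: |A| = 5, |A ∩ B| = 1; needs |A ∩ B| / |A| ≤ 1/3 — true.

2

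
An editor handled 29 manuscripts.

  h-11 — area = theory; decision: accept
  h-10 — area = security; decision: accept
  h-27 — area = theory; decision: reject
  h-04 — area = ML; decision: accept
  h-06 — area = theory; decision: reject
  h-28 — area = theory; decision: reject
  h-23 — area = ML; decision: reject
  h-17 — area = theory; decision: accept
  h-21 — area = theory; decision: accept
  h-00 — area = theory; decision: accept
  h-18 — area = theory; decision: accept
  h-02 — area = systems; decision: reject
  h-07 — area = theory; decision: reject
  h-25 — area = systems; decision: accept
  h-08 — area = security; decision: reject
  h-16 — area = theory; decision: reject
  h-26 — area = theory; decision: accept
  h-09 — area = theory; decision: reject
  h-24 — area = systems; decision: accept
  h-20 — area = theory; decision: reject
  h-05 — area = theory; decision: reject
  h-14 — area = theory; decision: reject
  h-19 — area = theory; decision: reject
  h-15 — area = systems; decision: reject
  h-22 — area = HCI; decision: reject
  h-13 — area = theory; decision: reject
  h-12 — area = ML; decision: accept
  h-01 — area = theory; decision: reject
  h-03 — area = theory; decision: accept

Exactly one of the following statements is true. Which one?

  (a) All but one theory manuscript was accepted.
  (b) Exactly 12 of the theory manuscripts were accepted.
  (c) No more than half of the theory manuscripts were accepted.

|A| = 19, |A ∩ B| = 7, |A ∖ B| = 12.
(a) requires |A ∖ B| = 1: false.
(b) requires |A ∩ B| = 12: false.
(c) requires |A ∩ B| ≤ |A ∖ B|: true.

(c)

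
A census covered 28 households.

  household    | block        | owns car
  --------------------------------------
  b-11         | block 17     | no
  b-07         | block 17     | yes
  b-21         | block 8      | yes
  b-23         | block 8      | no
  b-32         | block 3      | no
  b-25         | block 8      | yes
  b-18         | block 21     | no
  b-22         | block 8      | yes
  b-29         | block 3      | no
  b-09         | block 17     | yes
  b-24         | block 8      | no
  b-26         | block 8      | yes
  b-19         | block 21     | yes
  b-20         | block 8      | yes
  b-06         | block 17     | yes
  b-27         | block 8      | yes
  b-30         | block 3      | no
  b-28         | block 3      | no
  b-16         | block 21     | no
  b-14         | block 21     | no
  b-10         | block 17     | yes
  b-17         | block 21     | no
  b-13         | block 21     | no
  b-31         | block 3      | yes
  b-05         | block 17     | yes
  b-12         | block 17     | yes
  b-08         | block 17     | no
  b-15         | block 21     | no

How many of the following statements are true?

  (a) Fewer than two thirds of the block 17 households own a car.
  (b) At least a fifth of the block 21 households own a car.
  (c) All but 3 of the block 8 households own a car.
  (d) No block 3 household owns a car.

(a) block 17: |A| = 8, |A ∩ B| = 6; needs |A ∩ B| / |A| < 2/3 — false.
(b) block 21: |A| = 7, |A ∩ B| = 1; needs |A ∩ B| / |A| ≥ 1/5 — false.
(c) block 8: |A| = 8, |A ∩ B| = 6; needs |A ∖ B| = 3 — false.
(d) block 3: |A| = 5, |A ∩ B| = 1; needs A ∩ B = ∅ (|A ∩ B| = 0) — false.

0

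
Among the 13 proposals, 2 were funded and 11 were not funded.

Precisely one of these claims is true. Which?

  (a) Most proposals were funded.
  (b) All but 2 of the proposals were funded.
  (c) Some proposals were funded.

(c)

|A| = 13, |A ∩ B| = 2, |A ∖ B| = 11.
(a) requires |A ∩ B| > |A ∖ B|: false.
(b) requires |A ∖ B| = 2: false.
(c) requires A ∩ B ≠ ∅ (|A ∩ B| ≥ 1): true.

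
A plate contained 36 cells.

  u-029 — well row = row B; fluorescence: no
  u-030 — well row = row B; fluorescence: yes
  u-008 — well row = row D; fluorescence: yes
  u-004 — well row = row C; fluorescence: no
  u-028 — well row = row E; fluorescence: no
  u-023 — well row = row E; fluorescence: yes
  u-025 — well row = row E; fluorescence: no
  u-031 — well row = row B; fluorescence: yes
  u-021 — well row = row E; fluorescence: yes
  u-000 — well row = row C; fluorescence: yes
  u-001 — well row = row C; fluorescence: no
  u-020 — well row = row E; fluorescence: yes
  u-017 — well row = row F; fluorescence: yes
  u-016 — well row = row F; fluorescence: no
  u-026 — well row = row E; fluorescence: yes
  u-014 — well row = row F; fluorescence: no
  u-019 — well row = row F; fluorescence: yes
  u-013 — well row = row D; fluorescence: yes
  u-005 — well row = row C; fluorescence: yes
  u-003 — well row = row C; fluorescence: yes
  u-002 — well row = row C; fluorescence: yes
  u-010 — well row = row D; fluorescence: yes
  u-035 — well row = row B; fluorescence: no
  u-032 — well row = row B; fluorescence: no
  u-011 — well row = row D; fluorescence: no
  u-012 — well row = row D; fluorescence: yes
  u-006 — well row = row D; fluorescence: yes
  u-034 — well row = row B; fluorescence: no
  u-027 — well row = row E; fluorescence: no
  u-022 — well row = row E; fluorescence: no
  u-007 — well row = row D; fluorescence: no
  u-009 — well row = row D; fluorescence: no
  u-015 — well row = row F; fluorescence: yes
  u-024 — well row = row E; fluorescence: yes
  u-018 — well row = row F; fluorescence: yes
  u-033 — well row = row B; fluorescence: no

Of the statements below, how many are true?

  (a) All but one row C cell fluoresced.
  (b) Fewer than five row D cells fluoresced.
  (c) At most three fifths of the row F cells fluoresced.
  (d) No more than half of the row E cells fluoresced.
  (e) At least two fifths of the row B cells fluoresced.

0

(a) row C: |A| = 6, |A ∩ B| = 4; needs |A ∖ B| = 1 — false.
(b) row D: |A| = 8, |A ∩ B| = 5; needs |A ∩ B| < 5 — false.
(c) row F: |A| = 6, |A ∩ B| = 4; needs |A ∩ B| / |A| ≤ 3/5 — false.
(d) row E: |A| = 9, |A ∩ B| = 5; needs |A ∩ B| ≤ |A ∖ B| — false.
(e) row B: |A| = 7, |A ∩ B| = 2; needs |A ∩ B| / |A| ≥ 2/5 — false.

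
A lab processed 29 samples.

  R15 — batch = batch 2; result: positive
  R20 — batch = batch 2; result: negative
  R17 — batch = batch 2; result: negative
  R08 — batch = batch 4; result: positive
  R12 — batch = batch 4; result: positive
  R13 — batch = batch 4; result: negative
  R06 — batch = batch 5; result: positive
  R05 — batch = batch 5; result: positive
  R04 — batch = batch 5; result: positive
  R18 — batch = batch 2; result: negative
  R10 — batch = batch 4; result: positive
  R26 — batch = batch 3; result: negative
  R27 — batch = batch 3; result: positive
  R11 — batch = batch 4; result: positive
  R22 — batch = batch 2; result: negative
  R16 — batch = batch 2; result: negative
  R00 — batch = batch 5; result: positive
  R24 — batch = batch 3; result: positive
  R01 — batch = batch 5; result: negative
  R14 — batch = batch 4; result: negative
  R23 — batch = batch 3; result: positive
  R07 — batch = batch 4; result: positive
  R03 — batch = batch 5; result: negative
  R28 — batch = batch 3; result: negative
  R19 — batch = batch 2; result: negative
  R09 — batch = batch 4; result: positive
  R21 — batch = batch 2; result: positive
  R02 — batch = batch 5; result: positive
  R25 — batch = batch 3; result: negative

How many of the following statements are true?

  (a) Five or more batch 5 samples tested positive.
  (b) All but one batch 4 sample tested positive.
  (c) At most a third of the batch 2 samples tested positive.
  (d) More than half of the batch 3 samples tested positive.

2

(a) batch 5: |A| = 7, |A ∩ B| = 5; needs |A ∩ B| ≥ 5 — true.
(b) batch 4: |A| = 8, |A ∩ B| = 6; needs |A ∖ B| = 1 — false.
(c) batch 2: |A| = 8, |A ∩ B| = 2; needs |A ∩ B| / |A| ≤ 1/3 — true.
(d) batch 3: |A| = 6, |A ∩ B| = 3; needs |A ∩ B| > |A ∖ B| — false.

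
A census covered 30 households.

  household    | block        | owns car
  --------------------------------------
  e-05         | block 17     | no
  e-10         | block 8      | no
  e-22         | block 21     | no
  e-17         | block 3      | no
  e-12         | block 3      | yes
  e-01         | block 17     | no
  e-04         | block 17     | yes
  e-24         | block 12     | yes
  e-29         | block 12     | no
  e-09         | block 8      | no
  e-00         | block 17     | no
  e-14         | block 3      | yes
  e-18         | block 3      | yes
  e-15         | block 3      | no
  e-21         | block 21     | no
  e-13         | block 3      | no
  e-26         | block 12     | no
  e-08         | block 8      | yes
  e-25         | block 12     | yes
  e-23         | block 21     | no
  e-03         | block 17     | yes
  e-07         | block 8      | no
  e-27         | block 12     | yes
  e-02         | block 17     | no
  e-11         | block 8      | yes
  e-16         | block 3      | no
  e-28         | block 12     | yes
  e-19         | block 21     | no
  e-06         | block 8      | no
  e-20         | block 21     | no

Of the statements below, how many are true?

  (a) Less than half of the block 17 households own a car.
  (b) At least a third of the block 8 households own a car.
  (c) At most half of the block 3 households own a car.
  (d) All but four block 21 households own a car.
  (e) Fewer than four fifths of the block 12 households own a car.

4

(a) block 17: |A| = 6, |A ∩ B| = 2; needs |A ∩ B| < |A ∖ B| — true.
(b) block 8: |A| = 6, |A ∩ B| = 2; needs |A ∩ B| / |A| ≥ 1/3 — true.
(c) block 3: |A| = 7, |A ∩ B| = 3; needs |A ∩ B| ≤ |A ∖ B| — true.
(d) block 21: |A| = 5, |A ∩ B| = 0; needs |A ∖ B| = 4 — false.
(e) block 12: |A| = 6, |A ∩ B| = 4; needs |A ∩ B| / |A| < 4/5 — true.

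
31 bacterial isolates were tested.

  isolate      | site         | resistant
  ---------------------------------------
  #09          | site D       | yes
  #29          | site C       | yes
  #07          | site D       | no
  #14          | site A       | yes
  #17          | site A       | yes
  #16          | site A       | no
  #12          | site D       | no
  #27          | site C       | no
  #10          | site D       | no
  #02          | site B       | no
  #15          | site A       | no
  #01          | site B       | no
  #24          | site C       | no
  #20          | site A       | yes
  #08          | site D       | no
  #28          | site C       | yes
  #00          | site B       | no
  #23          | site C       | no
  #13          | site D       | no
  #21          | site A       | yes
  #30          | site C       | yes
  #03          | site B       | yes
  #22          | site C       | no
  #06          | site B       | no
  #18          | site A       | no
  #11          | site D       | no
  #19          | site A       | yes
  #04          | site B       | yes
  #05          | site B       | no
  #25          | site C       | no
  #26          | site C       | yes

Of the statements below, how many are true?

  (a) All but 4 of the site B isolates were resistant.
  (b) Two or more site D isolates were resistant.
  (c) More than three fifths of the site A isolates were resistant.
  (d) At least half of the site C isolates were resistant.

(a) site B: |A| = 7, |A ∩ B| = 2; needs |A ∖ B| = 4 — false.
(b) site D: |A| = 7, |A ∩ B| = 1; needs |A ∩ B| ≥ 2 — false.
(c) site A: |A| = 8, |A ∩ B| = 5; needs |A ∩ B| / |A| > 3/5 — true.
(d) site C: |A| = 9, |A ∩ B| = 4; needs |A ∩ B| ≥ |A ∖ B| — false.

1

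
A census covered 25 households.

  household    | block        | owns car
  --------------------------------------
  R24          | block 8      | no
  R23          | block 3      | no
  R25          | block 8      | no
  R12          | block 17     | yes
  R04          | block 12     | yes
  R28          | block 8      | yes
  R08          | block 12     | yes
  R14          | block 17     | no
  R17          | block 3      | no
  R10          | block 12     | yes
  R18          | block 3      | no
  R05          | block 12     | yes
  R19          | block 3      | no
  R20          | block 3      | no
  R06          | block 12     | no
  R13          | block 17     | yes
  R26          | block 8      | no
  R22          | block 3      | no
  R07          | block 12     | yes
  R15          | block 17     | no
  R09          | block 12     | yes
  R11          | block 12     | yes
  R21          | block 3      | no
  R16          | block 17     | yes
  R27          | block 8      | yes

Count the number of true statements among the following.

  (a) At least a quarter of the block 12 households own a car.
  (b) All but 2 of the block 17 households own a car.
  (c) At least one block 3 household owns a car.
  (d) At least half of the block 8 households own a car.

2

(a) block 12: |A| = 8, |A ∩ B| = 7; needs |A ∩ B| / |A| ≥ 1/4 — true.
(b) block 17: |A| = 5, |A ∩ B| = 3; needs |A ∖ B| = 2 — true.
(c) block 3: |A| = 7, |A ∩ B| = 0; needs A ∩ B ≠ ∅ (|A ∩ B| ≥ 1) — false.
(d) block 8: |A| = 5, |A ∩ B| = 2; needs |A ∩ B| ≥ |A ∖ B| — false.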